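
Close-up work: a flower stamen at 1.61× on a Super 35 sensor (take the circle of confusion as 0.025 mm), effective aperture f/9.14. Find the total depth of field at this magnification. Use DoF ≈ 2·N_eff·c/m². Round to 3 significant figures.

At magnification m, DoF ≈ 2·N_eff·c/m² = 2 × 9.14 × 0.025 / 1.61² = 0.457 / 2.592 ≈ 0.176 mm.

0.176 mm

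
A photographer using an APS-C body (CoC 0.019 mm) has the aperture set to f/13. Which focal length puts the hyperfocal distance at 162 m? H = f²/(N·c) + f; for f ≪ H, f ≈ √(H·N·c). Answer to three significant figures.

From H = f²/(N·c) + f, with f ≪ H: f ≈ √(H·N·c) = √(162000 × 13 × 0.019) = √40014 ≈ 200.0 mm.
The +f correction barely moves this — solving exactly, f² + N·c·f − N·c·H = 0 ⇒ f = (−N·c + √((N·c)² + 4·N·c·H))/2 = (−0.247 + √160056)/2 ≈ 199.91 mm, so f ≈ 200 mm.

200 mm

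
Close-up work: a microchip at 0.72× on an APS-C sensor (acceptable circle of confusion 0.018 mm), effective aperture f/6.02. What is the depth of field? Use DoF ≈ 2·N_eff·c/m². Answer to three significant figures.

At magnification m, DoF ≈ 2·N_eff·c/m² = 2 × 6.02 × 0.018 / 0.72² = 0.2167 / 0.5184 ≈ 0.418 mm.

0.418 mm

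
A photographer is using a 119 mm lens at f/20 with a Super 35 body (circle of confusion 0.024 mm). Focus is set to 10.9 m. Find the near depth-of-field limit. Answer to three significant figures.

7.98 m

Hyperfocal distance H = f²/(N·c) + f = 119²/(20 × 0.024) + 119 = 14161/0.48 + 119 ≈ 29621.1 mm ≈ 29.62 m.
Near limit Dn = s·(H − f)/(H + s − 2f) = 10900 × (29621.1 − 119) / (29621.1 + 10900 − 2 × 119) = 10900 × 29502.1 / 40283.1 ≈ 7982.8 mm ≈ 7.98 m.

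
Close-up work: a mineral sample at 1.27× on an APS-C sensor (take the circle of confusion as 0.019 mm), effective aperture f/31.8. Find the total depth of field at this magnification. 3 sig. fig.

0.749 mm

At magnification m, DoF ≈ 2·N_eff·c/m² = 2 × 31.8 × 0.019 / 1.27² = 1.208 / 1.613 ≈ 0.749 mm.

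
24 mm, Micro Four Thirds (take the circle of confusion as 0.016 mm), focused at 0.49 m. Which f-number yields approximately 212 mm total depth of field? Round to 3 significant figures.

f/16

Write h = H − f = f²/(N·c). The thin-lens limits are Dn = s·h/(h + (s−f)) and Df = s·h/(h − (s−f)), so DoF = Df − Dn = 2·s·(s−f)·h / (h² − (s−f)²).
That is a quadratic in h: DoF·h² − 2·s·(s−f)·h − DoF·(s−f)² = 0 ⇒ h = (s−f)·(s + √(s² + DoF²)) / DoF = 466 × (490 + √(490² + 212²)) / 212 = 466 × (490 + 533.895) / 212 ≈ 2250.6 mm.
Then N = f²/(c·h) = 24² / (0.016 × 2250.6) = 576 / 36.010 ≈ 16.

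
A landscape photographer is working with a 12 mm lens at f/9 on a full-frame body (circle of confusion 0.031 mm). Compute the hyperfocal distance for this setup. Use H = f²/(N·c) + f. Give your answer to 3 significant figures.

0.528 m

Hyperfocal distance H = f²/(N·c) + f = 12²/(9 × 0.031) + 12 = 144/0.279 + 12 ≈ 528.1 mm ≈ 0.528 m.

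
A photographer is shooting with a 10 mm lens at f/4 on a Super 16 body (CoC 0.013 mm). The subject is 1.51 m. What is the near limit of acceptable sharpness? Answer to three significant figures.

Hyperfocal distance H = f²/(N·c) + f = 10²/(4 × 0.013) + 10 = 100/0.052 + 10 ≈ 1933.1 mm ≈ 1.933 m.
Near limit Dn = s·(H − f)/(H + s − 2f) = 1510 × (1933.1 − 10) / (1933.1 + 1510 − 2 × 10) = 1510 × 1923.1 / 3423.1 ≈ 848.31 mm ≈ 0.848 m.

0.848 m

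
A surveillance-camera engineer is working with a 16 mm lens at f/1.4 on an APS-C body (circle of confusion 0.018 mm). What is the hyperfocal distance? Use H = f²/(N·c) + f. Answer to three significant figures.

Hyperfocal distance H = f²/(N·c) + f = 16²/(1.4 × 0.018) + 16 = 256/0.0252 + 16 ≈ 10174.7 mm ≈ 10.2 m.

10.2 m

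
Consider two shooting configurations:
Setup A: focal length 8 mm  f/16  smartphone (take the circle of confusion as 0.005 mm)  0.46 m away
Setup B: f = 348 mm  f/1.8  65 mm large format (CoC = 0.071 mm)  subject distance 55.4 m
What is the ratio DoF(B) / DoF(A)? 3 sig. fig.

Setup A: H = 8²/(16×0.005) + 8 ≈ 808.0 mm; DoF = Df − Dn = 1057.47 − 293.93 ≈ 763.54 mm.
Setup B: H = 348²/(1.8×0.071) + 348 ≈ 947953.6 mm; DoF = Df − Dn = 58817.0 − 52358.2 ≈ 6458.8 mm.
Ratio = 6458.8 / 763.54 ≈ 8.46.

8.46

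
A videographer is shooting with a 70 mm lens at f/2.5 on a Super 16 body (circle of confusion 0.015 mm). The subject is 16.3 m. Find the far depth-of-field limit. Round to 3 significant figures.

Hyperfocal distance H = f²/(N·c) + f = 70²/(2.5 × 0.015) + 70 = 4900/0.0375 + 70 ≈ 130736.7 mm ≈ 130.7 m.
Far limit Df = s·(H − f)/(H − s) = 16300 × (130736.7 − 70) / (130736.7 − 16300) = 16300 × 130666.7 / 114436.7 ≈ 18612 mm ≈ 18.6 m.

18.6 m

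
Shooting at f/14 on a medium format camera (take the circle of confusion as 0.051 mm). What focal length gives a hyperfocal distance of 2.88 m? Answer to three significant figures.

From H = f²/(N·c) + f, with f ≪ H: f ≈ √(H·N·c) = √(2880 × 14 × 0.051) = √2056.3 ≈ 45.35 mm.
Exact: f² + N·c·f − N·c·H = 0 ⇒ f = (−N·c + √((N·c)² + 4·N·c·H))/2 = (−0.714 + √8225.8)/2 ≈ 44.991 mm ≈ 45.0 mm.

45.0 mm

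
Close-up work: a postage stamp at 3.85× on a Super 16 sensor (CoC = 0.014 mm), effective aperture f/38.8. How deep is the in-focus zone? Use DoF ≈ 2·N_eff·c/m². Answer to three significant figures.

0.0733 mm

At magnification m, DoF ≈ 2·N_eff·c/m² = 2 × 38.8 × 0.014 / 3.85² = 1.086 / 14.82 ≈ 0.0733 mm.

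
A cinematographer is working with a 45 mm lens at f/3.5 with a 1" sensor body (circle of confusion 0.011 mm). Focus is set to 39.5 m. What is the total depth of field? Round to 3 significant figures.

136 m

Hyperfocal distance H = f²/(N·c) + f = 45²/(3.5 × 0.011) + 45 = 2025/0.0385 + 45 ≈ 52642.4 mm ≈ 52.64 m.
Near limit Dn = s·(H − f)/(H + s − 2f) = 39500 × (52642.4 − 45) / (52642.4 + 39500 − 2 × 45) = 39500 × 52597.4 / 92052.4 ≈ 22570 mm.
Far limit Df = s·(H − f)/(H − s) = 39500 × (52642.4 − 45) / (52642.4 − 39500) = 39500 × 52597.4 / 13142.4 ≈ 158084 mm.
Depth of field = Df − Dn = 158084 − 22570 ≈ 135514 mm ≈ 136 m.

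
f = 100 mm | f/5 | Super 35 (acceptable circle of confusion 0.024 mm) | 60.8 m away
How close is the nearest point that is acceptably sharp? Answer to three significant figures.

Hyperfocal distance H = f²/(N·c) + f = 100²/(5 × 0.024) + 100 = 10000/0.12 + 100 ≈ 83433.3 mm ≈ 83.43 m.
Near limit Dn = s·(H − f)/(H + s − 2f) = 60800 × (83433.3 − 100) / (83433.3 + 60800 − 2 × 100) = 60800 × 83333.3 / 144033.3 ≈ 35177 mm ≈ 35.2 m.

35.2 m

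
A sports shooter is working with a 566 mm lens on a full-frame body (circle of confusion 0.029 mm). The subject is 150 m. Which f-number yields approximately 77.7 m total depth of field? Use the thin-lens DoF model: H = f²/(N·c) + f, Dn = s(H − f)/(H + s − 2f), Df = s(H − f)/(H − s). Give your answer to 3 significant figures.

f/18

Write h = H − f = f²/(N·c). The thin-lens limits are Dn = s·h/(h + (s−f)) and Df = s·h/(h − (s−f)), so DoF = Df − Dn = 2·s·(s−f)·h / (h² − (s−f)²).
That is a quadratic in h: DoF·h² − 2·s·(s−f)·h − DoF·(s−f)² = 0 ⇒ h = (s−f)·(s + √(s² + DoF²)) / DoF = 149434 × (150000 + √(150000² + 77700²)) / 77700 = 149434 × (150000 + 168930) / 77700 ≈ 613371 mm.
Then N = f²/(c·h) = 566² / (0.029 × 613371) = 320356 / 17788 ≈ 18.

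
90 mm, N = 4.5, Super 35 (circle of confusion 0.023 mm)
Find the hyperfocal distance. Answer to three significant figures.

Hyperfocal distance H = f²/(N·c) + f = 90²/(4.5 × 0.023) + 90 = 8100/0.1035 + 90 ≈ 78350.9 mm ≈ 78.4 m.

78.4 m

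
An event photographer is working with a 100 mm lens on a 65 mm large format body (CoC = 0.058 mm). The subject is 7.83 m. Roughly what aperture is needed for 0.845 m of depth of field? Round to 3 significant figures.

Write h = H − f = f²/(N·c). The thin-lens limits are Dn = s·h/(h + (s−f)) and Df = s·h/(h − (s−f)), so DoF = Df − Dn = 2·s·(s−f)·h / (h² − (s−f)²).
That is a quadratic in h: DoF·h² − 2·s·(s−f)·h − DoF·(s−f)² = 0 ⇒ h = (s−f)·(s + √(s² + DoF²)) / DoF = 7730 × (7830 + √(7830² + 845²)) / 845 = 7730 × (7830 + 7875.46) / 845 ≈ 143672 mm.
Then N = f²/(c·h) = 100² / (0.058 × 143672) = 10000 / 8333.0 ≈ 1.20.

f/1.20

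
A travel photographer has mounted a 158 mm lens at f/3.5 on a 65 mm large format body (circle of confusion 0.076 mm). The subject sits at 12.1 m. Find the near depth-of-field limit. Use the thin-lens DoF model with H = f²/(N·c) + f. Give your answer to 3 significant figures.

10.7 m

Hyperfocal distance H = f²/(N·c) + f = 158²/(3.5 × 0.076) + 158 = 24964/0.266 + 158 ≈ 94007.6 mm ≈ 94.01 m.
Near limit Dn = s·(H − f)/(H + s − 2f) = 12100 × (94007.6 − 158) / (94007.6 + 12100 − 2 × 158) = 12100 × 93849.6 / 105791.6 ≈ 10734 mm ≈ 10.7 m.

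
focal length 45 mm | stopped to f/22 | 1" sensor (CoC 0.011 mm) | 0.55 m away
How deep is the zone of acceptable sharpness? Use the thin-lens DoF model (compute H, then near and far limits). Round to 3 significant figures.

66.6 mm

Hyperfocal distance H = f²/(N·c) + f = 45²/(22 × 0.011) + 45 = 2025/0.242 + 45 ≈ 8412.8 mm ≈ 8.413 m.
Near limit Dn = s·(H − f)/(H + s − 2f) = 550 × (8412.8 − 45) / (8412.8 + 550 − 2 × 45) = 550 × 8367.8 / 8872.8 ≈ 518.696 mm.
Far limit Df = s·(H − f)/(H − s) = 550 × (8412.8 − 45) / (8412.8 − 550) = 550 × 8367.8 / 7862.8 ≈ 585.325 mm.
Depth of field = Df − Dn = 585.325 − 518.696 ≈ 66.629 mm.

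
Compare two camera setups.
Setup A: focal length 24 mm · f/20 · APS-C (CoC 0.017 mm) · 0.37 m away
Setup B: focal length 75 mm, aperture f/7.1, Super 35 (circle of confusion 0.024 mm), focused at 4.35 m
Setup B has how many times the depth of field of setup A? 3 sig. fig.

7.27

Setup A: H = 24²/(20×0.017) + 24 ≈ 1718.1 mm; DoF = Df − Dn = 464.96 − 307.25 ≈ 157.71 mm.
Setup B: H = 75²/(7.1×0.024) + 75 ≈ 33085.6 mm; DoF = Df − Dn = 4997.2 − 3851.2 ≈ 1146.0 mm.
Ratio = 1146.0 / 157.71 ≈ 7.27.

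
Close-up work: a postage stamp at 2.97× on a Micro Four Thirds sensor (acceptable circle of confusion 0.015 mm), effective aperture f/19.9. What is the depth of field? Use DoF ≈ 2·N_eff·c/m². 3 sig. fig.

At magnification m, DoF ≈ 2·N_eff·c/m² = 2 × 19.9 × 0.015 / 2.97² = 0.597 / 8.821 ≈ 0.0677 mm.

0.0677 mm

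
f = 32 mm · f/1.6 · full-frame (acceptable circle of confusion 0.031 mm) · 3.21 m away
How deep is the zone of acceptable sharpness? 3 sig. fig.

Hyperfocal distance H = f²/(N·c) + f = 32²/(1.6 × 0.031) + 32 = 1024/0.0496 + 32 ≈ 20677.2 mm ≈ 20.68 m.
Near limit Dn = s·(H − f)/(H + s − 2f) = 3210 × (20677.2 − 32) / (20677.2 + 3210 − 2 × 32) = 3210 × 20645.2 / 23823.2 ≈ 2781.8 mm.
Far limit Df = s·(H − f)/(H − s) = 3210 × (20677.2 − 32) / (20677.2 − 3210) = 3210 × 20645.2 / 17467.2 ≈ 3794.0 mm.
Depth of field = Df − Dn = 3794.0 − 2781.8 ≈ 1012.2 mm ≈ 1.01 m.

1.01 m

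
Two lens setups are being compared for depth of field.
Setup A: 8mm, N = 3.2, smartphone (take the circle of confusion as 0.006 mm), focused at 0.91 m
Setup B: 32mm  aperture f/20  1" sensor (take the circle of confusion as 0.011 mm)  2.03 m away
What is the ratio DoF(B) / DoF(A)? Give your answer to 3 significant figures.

4.02

Setup A: H = 8²/(3.2×0.006) + 8 ≈ 3341.3 mm; DoF = Df − Dn = 1247.60 − 716.20 ≈ 531.40 mm.
Setup B: H = 32²/(20×0.011) + 32 ≈ 4686.5 mm; DoF = Df − Dn = 3556.8 − 1420.3 ≈ 2136.5 mm.
Ratio = 2136.5 / 531.40 ≈ 4.02.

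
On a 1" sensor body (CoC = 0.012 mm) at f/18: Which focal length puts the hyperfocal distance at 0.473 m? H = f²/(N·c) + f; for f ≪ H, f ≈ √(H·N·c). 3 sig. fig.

10.0 mm

From H = f²/(N·c) + f, with f ≪ H: f ≈ √(H·N·c) = √(473 × 18 × 0.012) = √102.17 ≈ 10.11 mm.
Exact: f² + N·c·f − N·c·H = 0 ⇒ f = (−N·c + √((N·c)² + 4·N·c·H))/2 = (−0.216 + √408.72)/2 ≈ 10.000 mm ≈ 10.0 mm.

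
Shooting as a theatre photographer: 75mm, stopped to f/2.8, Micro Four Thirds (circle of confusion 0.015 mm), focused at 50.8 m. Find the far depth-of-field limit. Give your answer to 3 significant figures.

81.8 m

Hyperfocal distance H = f²/(N·c) + f = 75²/(2.8 × 0.015) + 75 = 5625/0.042 + 75 ≈ 134003.6 mm ≈ 134.0 m.
Far limit Df = s·(H − f)/(H − s) = 50800 × (134003.6 − 75) / (134003.6 − 50800) = 50800 × 133928.6 / 83203.6 ≈ 81770 mm ≈ 81.8 m.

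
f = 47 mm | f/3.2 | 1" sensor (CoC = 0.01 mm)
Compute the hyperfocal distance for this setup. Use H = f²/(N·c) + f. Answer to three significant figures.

Hyperfocal distance H = f²/(N·c) + f = 47²/(3.2 × 0.01) + 47 = 2209/0.032 + 47 ≈ 69078.2 mm ≈ 69.1 m.

69.1 m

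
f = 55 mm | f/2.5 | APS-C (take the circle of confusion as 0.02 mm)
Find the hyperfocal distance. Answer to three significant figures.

Hyperfocal distance H = f²/(N·c) + f = 55²/(2.5 × 0.02) + 55 = 3025/0.05 + 55 ≈ 60555.0 mm ≈ 60.6 m.

60.6 m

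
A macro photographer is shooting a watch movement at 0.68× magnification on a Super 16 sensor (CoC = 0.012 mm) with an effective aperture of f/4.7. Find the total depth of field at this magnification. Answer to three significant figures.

0.244 mm

At magnification m, DoF ≈ 2·N_eff·c/m² = 2 × 4.7 × 0.012 / 0.68² = 0.1128 / 0.4624 ≈ 0.244 mm.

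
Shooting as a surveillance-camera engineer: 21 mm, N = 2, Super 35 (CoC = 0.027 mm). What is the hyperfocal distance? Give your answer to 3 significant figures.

8.19 m

Hyperfocal distance H = f²/(N·c) + f = 21²/(2 × 0.027) + 21 = 441/0.054 + 21 ≈ 8187.7 mm ≈ 8.19 m.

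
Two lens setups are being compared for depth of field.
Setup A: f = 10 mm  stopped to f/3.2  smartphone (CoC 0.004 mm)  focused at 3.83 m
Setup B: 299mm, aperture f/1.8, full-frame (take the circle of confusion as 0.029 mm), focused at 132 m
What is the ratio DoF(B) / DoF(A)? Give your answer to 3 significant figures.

Setup A: H = 10²/(3.2×0.004) + 10 ≈ 7822.5 mm; DoF = Df − Dn = 7494.5 − 2572.3 ≈ 4922.2 mm.
Setup B: H = 299²/(1.8×0.029) + 299 ≈ 1712961.8 mm; DoF = Df − Dn = 142996 − 122574 ≈ 20422 mm.
Ratio = 20422 / 4922.2 ≈ 4.15.

4.15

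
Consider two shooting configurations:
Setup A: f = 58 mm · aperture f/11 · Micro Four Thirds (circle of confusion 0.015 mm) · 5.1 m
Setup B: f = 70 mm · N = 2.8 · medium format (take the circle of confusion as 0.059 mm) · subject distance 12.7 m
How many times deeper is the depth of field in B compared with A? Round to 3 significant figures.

4.92

Setup A: H = 58²/(11×0.015) + 58 ≈ 20445.9 mm; DoF = Df − Dn = 6775.6 − 4088.8 ≈ 2686.8 mm.
Setup B: H = 70²/(2.8×0.059) + 70 ≈ 29731.0 mm; DoF = Df − Dn = 22118 − 8907 ≈ 13211 mm.
Ratio = 13211 / 2686.8 ≈ 4.92.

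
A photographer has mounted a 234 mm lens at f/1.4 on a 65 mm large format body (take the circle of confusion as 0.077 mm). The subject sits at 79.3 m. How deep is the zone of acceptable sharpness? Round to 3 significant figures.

Hyperfocal distance H = f²/(N·c) + f = 234²/(1.4 × 0.077) + 234 = 54756/0.1078 + 234 ≈ 508174.6 mm ≈ 508.2 m.
Near limit Dn = s·(H − f)/(H + s − 2f) = 79300 × (508174.6 − 234) / (508174.6 + 79300 − 2 × 234) = 79300 × 507940.6 / 587006.6 ≈ 68619 mm.
Far limit Df = s·(H − f)/(H − s) = 79300 × (508174.6 − 234) / (508174.6 − 79300) = 79300 × 507940.6 / 428874.6 ≈ 93920 mm.
Depth of field = Df − Dn = 93920 − 68619 ≈ 25301 mm ≈ 25.3 m.

25.3 m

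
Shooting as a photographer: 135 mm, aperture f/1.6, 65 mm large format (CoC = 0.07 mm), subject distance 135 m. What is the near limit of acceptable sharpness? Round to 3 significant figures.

73.8 m

Hyperfocal distance H = f²/(N·c) + f = 135²/(1.6 × 0.07) + 135 = 18225/0.112 + 135 ≈ 162858.2 mm ≈ 162.9 m.
Near limit Dn = s·(H − f)/(H + s − 2f) = 135000 × (162858.2 − 135) / (162858.2 + 135000 − 2 × 135) = 135000 × 162723.2 / 297588.2 ≈ 73819 mm ≈ 73.8 m.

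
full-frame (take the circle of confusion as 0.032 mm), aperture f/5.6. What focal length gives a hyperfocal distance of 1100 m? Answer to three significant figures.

444 mm

From H = f²/(N·c) + f, with f ≪ H: f ≈ √(H·N·c) = √(1100000 × 5.6 × 0.032) = √197120 ≈ 444.0 mm.
The +f correction barely moves this — solving exactly, f² + N·c·f − N·c·H = 0 ⇒ f = (−N·c + √((N·c)² + 4·N·c·H))/2 = (−0.1792 + √788480)/2 ≈ 443.89 mm, so f ≈ 444 mm.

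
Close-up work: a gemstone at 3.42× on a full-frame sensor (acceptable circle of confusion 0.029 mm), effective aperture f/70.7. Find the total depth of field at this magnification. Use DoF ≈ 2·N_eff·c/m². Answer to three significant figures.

At magnification m, DoF ≈ 2·N_eff·c/m² = 2 × 70.7 × 0.029 / 3.42² = 4.101 / 11.7 ≈ 0.351 mm.

0.351 mm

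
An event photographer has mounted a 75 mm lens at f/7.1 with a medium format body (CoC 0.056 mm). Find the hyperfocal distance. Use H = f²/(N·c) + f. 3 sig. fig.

Hyperfocal distance H = f²/(N·c) + f = 75²/(7.1 × 0.056) + 75 = 5625/0.3976 + 75 ≈ 14222.4 mm ≈ 14.2 m.

14.2 m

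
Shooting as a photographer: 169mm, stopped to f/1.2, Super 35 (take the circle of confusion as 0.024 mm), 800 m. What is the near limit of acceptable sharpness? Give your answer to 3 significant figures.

Hyperfocal distance H = f²/(N·c) + f = 169²/(1.2 × 0.024) + 169 = 28561/0.0288 + 169 ≈ 991870.4 mm ≈ 991.9 m.
Near limit Dn = s·(H − f)/(H + s − 2f) = 800000 × (991870.4 − 169) / (991870.4 + 800000 − 2 × 169) = 800000 × 991701.4 / 1791532.4 ≈ 442839 mm ≈ 443 m.

443 m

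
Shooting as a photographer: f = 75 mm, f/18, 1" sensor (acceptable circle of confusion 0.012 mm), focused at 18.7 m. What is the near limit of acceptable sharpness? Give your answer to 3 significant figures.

Hyperfocal distance H = f²/(N·c) + f = 75²/(18 × 0.012) + 75 = 5625/0.216 + 75 ≈ 26116.7 mm ≈ 26.12 m.
Near limit Dn = s·(H − f)/(H + s − 2f) = 18700 × (26116.7 − 75) / (26116.7 + 18700 − 2 × 75) = 18700 × 26041.7 / 44666.7 ≈ 10903 mm ≈ 10.9 m.

10.9 m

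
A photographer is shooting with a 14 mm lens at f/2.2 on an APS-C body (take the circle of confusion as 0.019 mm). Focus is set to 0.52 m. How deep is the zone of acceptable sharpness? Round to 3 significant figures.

114 mm

Hyperfocal distance H = f²/(N·c) + f = 14²/(2.2 × 0.019) + 14 = 196/0.0418 + 14 ≈ 4703.0 mm ≈ 4.703 m.
Near limit Dn = s·(H − f)/(H + s − 2f) = 520 × (4703.0 − 14) / (4703.0 + 520 − 2 × 14) = 520 × 4689.0 / 5195.0 ≈ 469.35 mm.
Far limit Df = s·(H − f)/(H − s) = 520 × (4703.0 − 14) / (4703.0 − 520) = 520 × 4689.0 / 4183.0 ≈ 582.90 mm.
Depth of field = Df − Dn = 582.90 − 469.35 ≈ 113.55 mm.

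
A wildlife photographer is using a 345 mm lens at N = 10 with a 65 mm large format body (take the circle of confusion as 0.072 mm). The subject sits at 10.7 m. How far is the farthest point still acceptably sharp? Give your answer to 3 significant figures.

11.4 m

Hyperfocal distance H = f²/(N·c) + f = 345²/(10 × 0.072) + 345 = 119025/0.72 + 345 ≈ 165657.5 mm ≈ 165.7 m.
Far limit Df = s·(H − f)/(H − s) = 10700 × (165657.5 − 345) / (165657.5 − 10700) = 10700 × 165312.5 / 154957.5 ≈ 11415 mm ≈ 11.4 m.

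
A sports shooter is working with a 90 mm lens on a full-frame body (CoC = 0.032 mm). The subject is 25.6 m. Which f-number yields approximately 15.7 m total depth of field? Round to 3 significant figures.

Write h = H − f = f²/(N·c). The thin-lens limits are Dn = s·h/(h + (s−f)) and Df = s·h/(h − (s−f)), so DoF = Df − Dn = 2·s·(s−f)·h / (h² − (s−f)²).
That is a quadratic in h: DoF·h² − 2·s·(s−f)·h − DoF·(s−f)² = 0 ⇒ h = (s−f)·(s + √(s² + DoF²)) / DoF = 25510 × (25600 + √(25600² + 15700²)) / 15700 = 25510 × (25600 + 30030.8) / 15700 ≈ 90391 mm.
Then N = f²/(c·h) = 90² / (0.032 × 90391) = 8100 / 2892.5 ≈ 2.80.

f/2.80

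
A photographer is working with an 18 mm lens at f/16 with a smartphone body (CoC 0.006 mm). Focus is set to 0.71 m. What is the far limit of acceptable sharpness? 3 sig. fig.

Hyperfocal distance H = f²/(N·c) + f = 18²/(16 × 0.006) + 18 = 324/0.096 + 18 ≈ 3393.0 mm ≈ 3.393 m.
Far limit Df = s·(H − f)/(H − s) = 710 × (3393.0 − 18) / (3393.0 − 710) = 710 × 3375.0 / 2683.0 ≈ 893.12 mm ≈ 0.893 m.

0.893 m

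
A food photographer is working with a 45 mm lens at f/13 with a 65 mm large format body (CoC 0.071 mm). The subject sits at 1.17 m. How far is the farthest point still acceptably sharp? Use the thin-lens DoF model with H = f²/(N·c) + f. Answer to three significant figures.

2.40 m

Hyperfocal distance H = f²/(N·c) + f = 45²/(13 × 0.071) + 45 = 2025/0.923 + 45 ≈ 2238.9 mm ≈ 2.239 m.
Far limit Df = s·(H − f)/(H − s) = 1170 × (2238.9 − 45) / (2238.9 − 1170) = 1170 × 2193.9 / 1068.9 ≈ 2401.4 mm ≈ 2.40 m.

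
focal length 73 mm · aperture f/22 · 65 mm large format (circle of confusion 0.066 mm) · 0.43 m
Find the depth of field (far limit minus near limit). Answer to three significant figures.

Hyperfocal distance H = f²/(N·c) + f = 73²/(22 × 0.066) + 73 = 5329/1.452 + 73 ≈ 3743.1 mm ≈ 3.743 m.
Near limit Dn = s·(H − f)/(H + s − 2f) = 430 × (3743.1 − 73) / (3743.1 + 430 − 2 × 73) = 430 × 3670.1 / 4027.1 ≈ 391.881 mm.
Far limit Df = s·(H − f)/(H − s) = 430 × (3743.1 − 73) / (3743.1 − 430) = 430 × 3670.1 / 3313.1 ≈ 476.334 mm.
Depth of field = Df − Dn = 476.334 − 391.881 ≈ 84.453 mm.

84.5 mm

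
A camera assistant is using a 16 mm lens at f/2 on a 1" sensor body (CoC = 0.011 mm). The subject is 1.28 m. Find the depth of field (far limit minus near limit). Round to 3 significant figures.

Hyperfocal distance H = f²/(N·c) + f = 16²/(2 × 0.011) + 16 = 256/0.022 + 16 ≈ 11652.4 mm ≈ 11.65 m.
Near limit Dn = s·(H − f)/(H + s − 2f) = 1280 × (11652.4 − 16) / (11652.4 + 1280 − 2 × 16) = 1280 × 11636.4 / 12900.4 ≈ 1154.58 mm.
Far limit Df = s·(H − f)/(H − s) = 1280 × (11652.4 − 16) / (11652.4 − 1280) = 1280 × 11636.4 / 10372.4 ≈ 1435.98 mm.
Depth of field = Df − Dn = 1435.98 − 1154.58 ≈ 281.40 mm.

281 mm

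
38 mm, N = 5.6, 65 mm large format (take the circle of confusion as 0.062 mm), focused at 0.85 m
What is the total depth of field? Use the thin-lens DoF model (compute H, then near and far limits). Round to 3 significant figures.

Hyperfocal distance H = f²/(N·c) + f = 38²/(5.6 × 0.062) + 38 = 1444/0.3472 + 38 ≈ 4197.0 mm ≈ 4.197 m.
Near limit Dn = s·(H − f)/(H + s − 2f) = 850 × (4197.0 − 38) / (4197.0 + 850 − 2 × 38) = 850 × 4159.0 / 4971.0 ≈ 711.15 mm.
Far limit Df = s·(H − f)/(H − s) = 850 × (4197.0 − 38) / (4197.0 − 850) = 850 × 4159.0 / 3347.0 ≈ 1056.22 mm.
Depth of field = Df − Dn = 1056.22 − 711.15 ≈ 345.07 mm.

345 mm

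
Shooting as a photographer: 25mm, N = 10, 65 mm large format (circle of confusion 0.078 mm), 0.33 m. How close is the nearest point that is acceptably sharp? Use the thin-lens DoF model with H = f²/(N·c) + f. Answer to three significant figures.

239 mm

Hyperfocal distance H = f²/(N·c) + f = 25²/(10 × 0.078) + 25 = 625/0.78 + 25 ≈ 826.3 mm ≈ 0.826 m.
Near limit Dn = s·(H − f)/(H + s − 2f) = 330 × (826.3 − 25) / (826.3 + 330 − 2 × 25) = 330 × 801.3 / 1106.3 ≈ 239.02 mm.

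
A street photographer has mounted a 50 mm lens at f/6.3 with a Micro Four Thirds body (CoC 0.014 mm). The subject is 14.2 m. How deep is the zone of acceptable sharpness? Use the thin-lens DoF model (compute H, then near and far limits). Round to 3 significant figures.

18.9 m

Hyperfocal distance H = f²/(N·c) + f = 50²/(6.3 × 0.014) + 50 = 2500/0.0882 + 50 ≈ 28394.7 mm ≈ 28.39 m.
Near limit Dn = s·(H − f)/(H + s − 2f) = 14200 × (28394.7 − 50) / (28394.7 + 14200 − 2 × 50) = 14200 × 28344.7 / 42494.7 ≈ 9472 mm.
Far limit Df = s·(H − f)/(H − s) = 14200 × (28394.7 − 50) / (28394.7 − 14200) = 14200 × 28344.7 / 14194.7 ≈ 28355 mm.
Depth of field = Df − Dn = 28355 − 9472 ≈ 18883 mm ≈ 18.9 m.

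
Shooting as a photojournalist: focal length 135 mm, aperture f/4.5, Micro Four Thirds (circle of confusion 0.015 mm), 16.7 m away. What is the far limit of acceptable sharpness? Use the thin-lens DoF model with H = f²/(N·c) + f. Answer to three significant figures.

17.8 m

Hyperfocal distance H = f²/(N·c) + f = 135²/(4.5 × 0.015) + 135 = 18225/0.0675 + 135 ≈ 270135.0 mm ≈ 270.1 m.
Far limit Df = s·(H − f)/(H − s) = 16700 × (270135.0 − 135) / (270135.0 − 16700) = 16700 × 270000.0 / 253435.0 ≈ 17792 mm ≈ 17.8 m.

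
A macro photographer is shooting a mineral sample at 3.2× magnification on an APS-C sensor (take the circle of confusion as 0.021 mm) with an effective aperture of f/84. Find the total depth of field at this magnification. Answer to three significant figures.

At magnification m, DoF ≈ 2·N_eff·c/m² = 2 × 84 × 0.021 / 3.2² = 3.528 / 10.24 ≈ 0.345 mm.

0.345 mm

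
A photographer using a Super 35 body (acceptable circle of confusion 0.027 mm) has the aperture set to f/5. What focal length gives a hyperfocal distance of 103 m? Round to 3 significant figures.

From H = f²/(N·c) + f, with f ≪ H: f ≈ √(H·N·c) = √(103000 × 5 × 0.027) = √13905 ≈ 117.9 mm.
The +f correction barely moves this — solving exactly, f² + N·c·f − N·c·H = 0 ⇒ f = (−N·c + √((N·c)² + 4·N·c·H))/2 = (−0.135 + √55620)/2 ≈ 117.85 mm, so f ≈ 118 mm.

118 mm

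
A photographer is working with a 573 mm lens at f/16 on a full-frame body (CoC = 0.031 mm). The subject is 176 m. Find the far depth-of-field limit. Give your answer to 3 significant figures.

Hyperfocal distance H = f²/(N·c) + f = 573²/(16 × 0.031) + 573 = 328329/0.496 + 573 ≈ 662526.6 mm ≈ 662.5 m.
Far limit Df = s·(H − f)/(H − s) = 176000 × (662526.6 − 573) / (662526.6 − 176000) = 176000 × 661953.6 / 486526.6 ≈ 239460 mm ≈ 239 m.

239 m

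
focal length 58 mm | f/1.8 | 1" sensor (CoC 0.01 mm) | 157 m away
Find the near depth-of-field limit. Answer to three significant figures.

Hyperfocal distance H = f²/(N·c) + f = 58²/(1.8 × 0.01) + 58 = 3364/0.018 + 58 ≈ 186946.9 mm ≈ 186.9 m.
Near limit Dn = s·(H − f)/(H + s − 2f) = 157000 × (186946.9 − 58) / (186946.9 + 157000 − 2 × 58) = 157000 × 186888.9 / 343830.9 ≈ 85337 mm ≈ 85.3 m.

85.3 m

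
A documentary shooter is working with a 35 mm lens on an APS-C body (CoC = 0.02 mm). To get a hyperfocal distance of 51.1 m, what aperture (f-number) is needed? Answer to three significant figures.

Rearrange H = f²/(N·c) + f for N: N = f² / ((H − f)·c).
N = 35² / ((51100 − 35) × 0.02) = 1225 / 1021 ≈ 1.20.

f/1.20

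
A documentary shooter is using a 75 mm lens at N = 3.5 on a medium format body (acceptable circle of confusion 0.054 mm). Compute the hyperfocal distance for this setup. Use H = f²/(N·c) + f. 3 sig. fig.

Hyperfocal distance H = f²/(N·c) + f = 75²/(3.5 × 0.054) + 75 = 5625/0.189 + 75 ≈ 29836.9 mm ≈ 29.8 m.

29.8 m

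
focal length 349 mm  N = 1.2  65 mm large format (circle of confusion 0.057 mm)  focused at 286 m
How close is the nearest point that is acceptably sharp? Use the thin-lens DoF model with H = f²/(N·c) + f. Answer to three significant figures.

246 m

Hyperfocal distance H = f²/(N·c) + f = 349²/(1.2 × 0.057) + 349 = 121801/0.0684 + 349 ≈ 1781065.4 mm ≈ 1781 m.
Near limit Dn = s·(H − f)/(H + s − 2f) = 286000 × (1781065.4 − 349) / (1781065.4 + 286000 − 2 × 349) = 286000 × 1780716.4 / 2066367.4 ≈ 246464 mm ≈ 246 m.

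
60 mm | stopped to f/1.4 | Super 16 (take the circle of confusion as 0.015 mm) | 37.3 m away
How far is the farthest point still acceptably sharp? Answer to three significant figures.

Hyperfocal distance H = f²/(N·c) + f = 60²/(1.4 × 0.015) + 60 = 3600/0.021 + 60 ≈ 171488.6 mm ≈ 171.5 m.
Far limit Df = s·(H − f)/(H − s) = 37300 × (171488.6 − 60) / (171488.6 − 37300) = 37300 × 171428.6 / 134188.6 ≈ 47651 mm ≈ 47.7 m.

47.7 m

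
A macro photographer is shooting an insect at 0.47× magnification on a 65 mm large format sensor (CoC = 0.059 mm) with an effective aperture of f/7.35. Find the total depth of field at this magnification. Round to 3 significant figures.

3.93 mm

At magnification m, DoF ≈ 2·N_eff·c/m² = 2 × 7.35 × 0.059 / 0.47² = 0.8673 / 0.2209 ≈ 3.93 mm.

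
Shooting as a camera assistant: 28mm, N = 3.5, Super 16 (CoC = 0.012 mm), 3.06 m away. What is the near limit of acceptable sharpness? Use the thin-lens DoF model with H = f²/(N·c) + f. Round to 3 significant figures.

2.63 m

Hyperfocal distance H = f²/(N·c) + f = 28²/(3.5 × 0.012) + 28 = 784/0.042 + 28 ≈ 18694.7 mm ≈ 18.69 m.
Near limit Dn = s·(H − f)/(H + s − 2f) = 3060 × (18694.7 − 28) / (18694.7 + 3060 − 2 × 28) = 3060 × 18666.7 / 21698.7 ≈ 2632.4 mm ≈ 2.63 m.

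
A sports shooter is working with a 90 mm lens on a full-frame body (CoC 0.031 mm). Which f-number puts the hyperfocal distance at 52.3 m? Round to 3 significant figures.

f/5

Rearrange H = f²/(N·c) + f for N: N = f² / ((H − f)·c).
N = 90² / ((52300 − 90) × 0.031) = 8100 / 1619 ≈ 5.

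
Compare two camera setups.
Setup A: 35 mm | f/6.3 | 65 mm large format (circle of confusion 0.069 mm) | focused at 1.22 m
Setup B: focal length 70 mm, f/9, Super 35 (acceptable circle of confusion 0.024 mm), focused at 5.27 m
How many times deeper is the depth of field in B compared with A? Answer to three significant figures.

2.05

Setup A: H = 35²/(6.3×0.069) + 35 ≈ 2853.0 mm; DoF = Df − Dn = 2105.3 − 858.8 ≈ 1246.5 mm.
Setup B: H = 70²/(9×0.024) + 70 ≈ 22755.2 mm; DoF = Df − Dn = 6837.3 − 4287.3 ≈ 2550.0 mm.
Ratio = 2550.0 / 1246.5 ≈ 2.05.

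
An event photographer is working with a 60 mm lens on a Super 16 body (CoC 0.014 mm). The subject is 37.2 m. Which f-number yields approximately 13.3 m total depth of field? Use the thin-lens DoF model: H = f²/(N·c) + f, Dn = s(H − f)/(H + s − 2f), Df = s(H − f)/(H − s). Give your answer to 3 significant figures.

f/1.20

Write h = H − f = f²/(N·c). The thin-lens limits are Dn = s·h/(h + (s−f)) and Df = s·h/(h − (s−f)), so DoF = Df − Dn = 2·s·(s−f)·h / (h² − (s−f)²).
That is a quadratic in h: DoF·h² − 2·s·(s−f)·h − DoF·(s−f)² = 0 ⇒ h = (s−f)·(s + √(s² + DoF²)) / DoF = 37140 × (37200 + √(37200² + 13300²)) / 13300 = 37140 × (37200 + 39506.1) / 13300 ≈ 214200 mm.
Then N = f²/(c·h) = 60² / (0.014 × 214200) = 3600 / 2998.8 ≈ 1.20.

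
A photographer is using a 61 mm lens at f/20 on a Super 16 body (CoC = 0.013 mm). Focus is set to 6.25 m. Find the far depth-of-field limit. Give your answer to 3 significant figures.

Hyperfocal distance H = f²/(N·c) + f = 61²/(20 × 0.013) + 61 = 3721/0.26 + 61 ≈ 14372.5 mm ≈ 14.37 m.
Far limit Df = s·(H − f)/(H − s) = 6250 × (14372.5 − 61) / (14372.5 − 6250) = 6250 × 14311.5 / 8122.5 ≈ 11012 mm ≈ 11.0 m.

11.0 m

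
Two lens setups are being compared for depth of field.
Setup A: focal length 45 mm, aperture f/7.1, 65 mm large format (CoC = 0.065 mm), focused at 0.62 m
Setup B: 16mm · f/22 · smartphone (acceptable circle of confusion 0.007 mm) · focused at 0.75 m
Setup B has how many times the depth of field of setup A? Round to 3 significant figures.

4.98

Setup A: H = 45²/(7.1×0.065) + 45 ≈ 4432.9 mm; DoF = Df − Dn = 713.50 − 548.17 ≈ 165.33 mm.
Setup B: H = 16²/(22×0.007) + 16 ≈ 1678.3 mm; DoF = Df − Dn = 1343.00 − 520.27 ≈ 822.73 mm.
Ratio = 822.73 / 165.33 ≈ 4.98.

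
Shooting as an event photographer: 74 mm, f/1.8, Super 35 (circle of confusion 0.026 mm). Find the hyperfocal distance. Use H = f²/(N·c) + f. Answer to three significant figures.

117 m

Hyperfocal distance H = f²/(N·c) + f = 74²/(1.8 × 0.026) + 74 = 5476/0.0468 + 74 ≈ 117082.5 mm ≈ 117 m.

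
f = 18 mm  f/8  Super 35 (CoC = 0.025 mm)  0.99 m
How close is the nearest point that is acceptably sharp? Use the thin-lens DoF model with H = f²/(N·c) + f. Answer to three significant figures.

0.619 m

Hyperfocal distance H = f²/(N·c) + f = 18²/(8 × 0.025) + 18 = 324/0.2 + 18 ≈ 1638.0 mm ≈ 1.638 m.
Near limit Dn = s·(H − f)/(H + s − 2f) = 990 × (1638.0 − 18) / (1638.0 + 990 − 2 × 18) = 990 × 1620.0 / 2592.0 ≈ 618.75 mm ≈ 0.619 m.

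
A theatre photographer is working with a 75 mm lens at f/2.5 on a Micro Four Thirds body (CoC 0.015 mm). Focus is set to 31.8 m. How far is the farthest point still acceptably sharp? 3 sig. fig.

Hyperfocal distance H = f²/(N·c) + f = 75²/(2.5 × 0.015) + 75 = 5625/0.0375 + 75 ≈ 150075.0 mm ≈ 150.1 m.
Far limit Df = s·(H − f)/(H − s) = 31800 × (150075.0 − 75) / (150075.0 − 31800) = 31800 × 150000.0 / 118275.0 ≈ 40330 mm ≈ 40.3 m.

40.3 m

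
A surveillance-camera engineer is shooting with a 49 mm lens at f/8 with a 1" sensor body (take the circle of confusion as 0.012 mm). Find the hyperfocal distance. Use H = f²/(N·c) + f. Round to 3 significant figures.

Hyperfocal distance H = f²/(N·c) + f = 49²/(8 × 0.012) + 49 = 2401/0.096 + 49 ≈ 25059.4 mm ≈ 25.1 m.

25.1 m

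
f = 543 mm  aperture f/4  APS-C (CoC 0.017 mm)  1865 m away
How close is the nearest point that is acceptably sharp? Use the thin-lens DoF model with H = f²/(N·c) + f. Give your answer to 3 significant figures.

Hyperfocal distance H = f²/(N·c) + f = 543²/(4 × 0.017) + 543 = 294849/0.068 + 543 ≈ 4336557.7 mm ≈ 4337 m.
Near limit Dn = s·(H − f)/(H + s − 2f) = 1865000 × (4336557.7 − 543) / (4336557.7 + 1865000 − 2 × 543) = 1865000 × 4336014.7 / 6200471.7 ≈ 1304202 mm ≈ 1300 m.

1300 m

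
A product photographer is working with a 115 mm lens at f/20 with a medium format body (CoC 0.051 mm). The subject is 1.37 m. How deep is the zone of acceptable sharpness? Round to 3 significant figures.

Hyperfocal distance H = f²/(N·c) + f = 115²/(20 × 0.051) + 115 = 13225/1.02 + 115 ≈ 13080.7 mm ≈ 13.08 m.
Near limit Dn = s·(H − f)/(H + s − 2f) = 1370 × (13080.7 − 115) / (13080.7 + 1370 − 2 × 115) = 1370 × 12965.7 / 14220.7 ≈ 1249.10 mm.
Far limit Df = s·(H − f)/(H − s) = 1370 × (13080.7 − 115) / (13080.7 − 1370) = 1370 × 12965.7 / 11710.7 ≈ 1516.82 mm.
Depth of field = Df − Dn = 1516.82 − 1249.10 ≈ 267.72 mm.

268 mm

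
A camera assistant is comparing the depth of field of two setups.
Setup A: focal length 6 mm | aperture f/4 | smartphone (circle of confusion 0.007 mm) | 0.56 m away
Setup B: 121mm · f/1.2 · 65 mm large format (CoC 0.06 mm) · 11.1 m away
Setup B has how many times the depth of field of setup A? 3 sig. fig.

2.03

Setup A: H = 6²/(4×0.007) + 6 ≈ 1291.7 mm; DoF = Df − Dn = 983.99 − 391.37 ≈ 592.62 mm.
Setup B: H = 121²/(1.2×0.06) + 121 ≈ 203468.2 mm; DoF = Df − Dn = 11733.5 − 10531.4 ≈ 1202.1 mm.
Ratio = 1202.1 / 592.62 ≈ 2.03.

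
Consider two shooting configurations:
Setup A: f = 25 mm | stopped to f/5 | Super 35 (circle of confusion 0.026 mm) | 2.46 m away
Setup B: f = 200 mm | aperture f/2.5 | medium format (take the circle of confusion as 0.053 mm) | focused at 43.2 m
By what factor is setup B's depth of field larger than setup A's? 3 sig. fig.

Setup A: H = 25²/(5×0.026) + 25 ≈ 4832.7 mm; DoF = Df − Dn = 4984.6 − 1632.9 ≈ 3351.7 mm.
Setup B: H = 200²/(2.5×0.053) + 200 ≈ 302086.8 mm; DoF = Df − Dn = 50375 − 37814 ≈ 12561 mm.
Ratio = 12561 / 3351.7 ≈ 3.75.

3.75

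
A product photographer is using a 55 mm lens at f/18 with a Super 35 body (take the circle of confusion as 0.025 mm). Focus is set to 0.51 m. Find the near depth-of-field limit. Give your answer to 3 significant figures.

Hyperfocal distance H = f²/(N·c) + f = 55²/(18 × 0.025) + 55 = 3025/0.45 + 55 ≈ 6777.2 mm ≈ 6.777 m.
Near limit Dn = s·(H − f)/(H + s − 2f) = 510 × (6777.2 − 55) / (6777.2 + 510 − 2 × 55) = 510 × 6722.2 / 7177.2 ≈ 477.67 mm.

478 mm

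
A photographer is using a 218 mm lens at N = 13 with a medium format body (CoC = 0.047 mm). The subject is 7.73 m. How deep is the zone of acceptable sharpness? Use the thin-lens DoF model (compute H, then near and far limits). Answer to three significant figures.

Hyperfocal distance H = f²/(N·c) + f = 218²/(13 × 0.047) + 218 = 47524/0.611 + 218 ≈ 77998.7 mm ≈ 78.00 m.
Near limit Dn = s·(H − f)/(H + s − 2f) = 7730 × (77998.7 − 218) / (77998.7 + 7730 − 2 × 218) = 7730 × 77780.7 / 85292.7 ≈ 7049.2 mm.
Far limit Df = s·(H − f)/(H − s) = 7730 × (77998.7 − 218) / (77998.7 − 7730) = 7730 × 77780.7 / 70268.7 ≈ 8556.4 mm.
Depth of field = Df − Dn = 8556.4 − 7049.2 ≈ 1507.2 mm ≈ 1.51 m.

1.51 m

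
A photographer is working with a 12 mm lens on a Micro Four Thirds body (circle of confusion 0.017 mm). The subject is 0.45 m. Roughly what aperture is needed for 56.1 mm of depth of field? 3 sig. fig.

f/1.20

Write h = H − f = f²/(N·c). The thin-lens limits are Dn = s·h/(h + (s−f)) and Df = s·h/(h − (s−f)), so DoF = Df − Dn = 2·s·(s−f)·h / (h² − (s−f)²).
That is a quadratic in h: DoF·h² − 2·s·(s−f)·h − DoF·(s−f)² = 0 ⇒ h = (s−f)·(s + √(s² + DoF²)) / DoF = 438 × (450 + √(450² + 56.1²)) / 56.1 = 438 × (450 + 453.483) / 56.1 ≈ 7053.9 mm.
Then N = f²/(c·h) = 12² / (0.017 × 7053.9) = 144 / 119.92 ≈ 1.20.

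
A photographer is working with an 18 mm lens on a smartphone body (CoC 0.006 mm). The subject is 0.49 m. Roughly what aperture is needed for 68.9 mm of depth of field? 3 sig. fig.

Write h = H − f = f²/(N·c). The thin-lens limits are Dn = s·h/(h + (s−f)) and Df = s·h/(h − (s−f)), so DoF = Df − Dn = 2·s·(s−f)·h / (h² − (s−f)²).
That is a quadratic in h: DoF·h² − 2·s·(s−f)·h − DoF·(s−f)² = 0 ⇒ h = (s−f)·(s + √(s² + DoF²)) / DoF = 472 × (490 + √(490² + 68.9²)) / 68.9 = 472 × (490 + 494.820) / 68.9 ≈ 6746.5 mm.
Then N = f²/(c·h) = 18² / (0.006 × 6746.5) = 324 / 40.479 ≈ 8.

f/8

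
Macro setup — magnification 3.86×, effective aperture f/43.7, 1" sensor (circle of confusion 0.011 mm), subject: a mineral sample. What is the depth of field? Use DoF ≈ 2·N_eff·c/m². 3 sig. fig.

At magnification m, DoF ≈ 2·N_eff·c/m² = 2 × 43.7 × 0.011 / 3.86² = 0.9614 / 14.9 ≈ 0.0645 mm.

0.0645 mm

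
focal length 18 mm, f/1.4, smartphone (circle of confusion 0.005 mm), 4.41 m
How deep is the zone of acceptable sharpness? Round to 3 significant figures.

0.845 m

Hyperfocal distance H = f²/(N·c) + f = 18²/(1.4 × 0.005) + 18 = 324/0.007 + 18 ≈ 46303.7 mm ≈ 46.30 m.
Near limit Dn = s·(H − f)/(H + s − 2f) = 4410 × (46303.7 − 18) / (46303.7 + 4410 − 2 × 18) = 4410 × 46285.7 / 50677.7 ≈ 4027.81 mm.
Far limit Df = s·(H − f)/(H − s) = 4410 × (46303.7 − 18) / (46303.7 − 4410) = 4410 × 46285.7 / 41893.7 ≈ 4872.33 mm.
Depth of field = Df − Dn = 4872.33 − 4027.81 ≈ 844.52 mm ≈ 0.845 m.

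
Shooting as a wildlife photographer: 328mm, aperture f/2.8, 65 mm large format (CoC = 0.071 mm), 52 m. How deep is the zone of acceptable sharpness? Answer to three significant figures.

10.0 m

Hyperfocal distance H = f²/(N·c) + f = 328²/(2.8 × 0.071) + 328 = 107584/0.1988 + 328 ≈ 541495.0 mm ≈ 541.5 m.
Near limit Dn = s·(H − f)/(H + s − 2f) = 52000 × (541495.0 − 328) / (541495.0 + 52000 − 2 × 328) = 52000 × 541167.0 / 592839.0 ≈ 47468 mm.
Far limit Df = s·(H − f)/(H − s) = 52000 × (541495.0 − 328) / (541495.0 − 52000) = 52000 × 541167.0 / 489495.0 ≈ 57489 mm.
Depth of field = Df − Dn = 57489 − 47468 ≈ 10021 mm ≈ 10.0 m.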